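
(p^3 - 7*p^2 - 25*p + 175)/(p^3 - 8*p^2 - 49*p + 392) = (p^2 - 25)/(p^2 - p - 56)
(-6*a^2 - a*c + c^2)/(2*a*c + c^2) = (-3*a + c)/c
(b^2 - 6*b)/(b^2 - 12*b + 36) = b/(b - 6)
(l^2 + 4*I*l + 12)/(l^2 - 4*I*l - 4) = (l + 6*I)/(l - 2*I)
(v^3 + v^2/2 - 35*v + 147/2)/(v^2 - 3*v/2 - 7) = (v^2 + 4*v - 21)/(v + 2)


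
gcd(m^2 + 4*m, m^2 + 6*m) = m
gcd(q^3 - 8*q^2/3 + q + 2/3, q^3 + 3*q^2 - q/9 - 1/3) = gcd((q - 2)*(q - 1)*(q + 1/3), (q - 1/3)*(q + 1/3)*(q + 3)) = q + 1/3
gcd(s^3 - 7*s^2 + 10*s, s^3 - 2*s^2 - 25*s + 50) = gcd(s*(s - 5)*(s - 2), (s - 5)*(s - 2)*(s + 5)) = s^2 - 7*s + 10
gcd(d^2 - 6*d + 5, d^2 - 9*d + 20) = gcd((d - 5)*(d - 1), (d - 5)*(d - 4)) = d - 5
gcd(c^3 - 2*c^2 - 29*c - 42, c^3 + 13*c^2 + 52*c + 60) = c + 2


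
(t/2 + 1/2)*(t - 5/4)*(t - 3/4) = t^3/2 - t^2/2 - 17*t/32 + 15/32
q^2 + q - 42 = (q - 6)*(q + 7)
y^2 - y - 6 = (y - 3)*(y + 2)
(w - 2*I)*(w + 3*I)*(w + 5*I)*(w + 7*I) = w^4 + 13*I*w^3 - 41*w^2 + 37*I*w - 210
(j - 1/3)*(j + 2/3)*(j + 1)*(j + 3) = j^4 + 13*j^3/3 + 37*j^2/9 + j/9 - 2/3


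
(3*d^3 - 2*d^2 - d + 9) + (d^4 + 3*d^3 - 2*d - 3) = d^4 + 6*d^3 - 2*d^2 - 3*d + 6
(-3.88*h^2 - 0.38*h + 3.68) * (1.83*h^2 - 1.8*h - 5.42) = -7.1004*h^4 + 6.2886*h^3 + 28.448*h^2 - 4.5644*h - 19.9456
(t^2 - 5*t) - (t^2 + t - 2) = 2 - 6*t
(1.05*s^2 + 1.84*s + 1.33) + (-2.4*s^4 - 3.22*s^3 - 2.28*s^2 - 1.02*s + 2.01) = -2.4*s^4 - 3.22*s^3 - 1.23*s^2 + 0.82*s + 3.34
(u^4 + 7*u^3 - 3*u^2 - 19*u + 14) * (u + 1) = u^5 + 8*u^4 + 4*u^3 - 22*u^2 - 5*u + 14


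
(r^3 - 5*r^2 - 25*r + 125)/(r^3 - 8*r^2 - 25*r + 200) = (r - 5)/(r - 8)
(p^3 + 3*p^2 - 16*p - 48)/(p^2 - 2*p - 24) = (p^2 - p - 12)/(p - 6)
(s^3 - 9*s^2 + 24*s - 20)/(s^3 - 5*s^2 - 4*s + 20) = (s - 2)/(s + 2)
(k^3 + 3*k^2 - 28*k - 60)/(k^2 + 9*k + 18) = (k^2 - 3*k - 10)/(k + 3)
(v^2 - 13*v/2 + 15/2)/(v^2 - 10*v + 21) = (2*v^2 - 13*v + 15)/(2*(v^2 - 10*v + 21))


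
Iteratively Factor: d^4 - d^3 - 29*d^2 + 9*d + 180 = (d - 5)*(d^3 + 4*d^2 - 9*d - 36) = (d - 5)*(d + 4)*(d^2 - 9) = (d - 5)*(d + 3)*(d + 4)*(d - 3)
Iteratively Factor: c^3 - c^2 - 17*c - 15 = (c + 3)*(c^2 - 4*c - 5) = (c + 1)*(c + 3)*(c - 5)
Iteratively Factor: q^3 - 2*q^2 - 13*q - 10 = (q - 5)*(q^2 + 3*q + 2) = (q - 5)*(q + 1)*(q + 2)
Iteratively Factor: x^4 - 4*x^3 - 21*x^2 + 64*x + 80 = (x - 4)*(x^3 - 21*x - 20) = (x - 4)*(x + 1)*(x^2 - x - 20) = (x - 5)*(x - 4)*(x + 1)*(x + 4)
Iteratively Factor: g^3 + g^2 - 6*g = (g + 3)*(g^2 - 2*g) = (g - 2)*(g + 3)*(g)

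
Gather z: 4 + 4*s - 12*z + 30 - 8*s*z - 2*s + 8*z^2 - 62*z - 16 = 2*s + 8*z^2 + z*(-8*s - 74) + 18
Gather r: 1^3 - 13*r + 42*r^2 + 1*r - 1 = 42*r^2 - 12*r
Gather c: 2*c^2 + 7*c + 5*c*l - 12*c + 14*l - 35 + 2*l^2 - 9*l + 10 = 2*c^2 + c*(5*l - 5) + 2*l^2 + 5*l - 25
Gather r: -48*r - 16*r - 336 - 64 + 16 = -64*r - 384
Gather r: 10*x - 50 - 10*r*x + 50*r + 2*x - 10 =r*(50 - 10*x) + 12*x - 60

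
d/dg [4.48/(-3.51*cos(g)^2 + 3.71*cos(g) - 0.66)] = (16.6208 - 31.4496*cos(g))*sin(g)/(3.51*cos(g)^2 - 3.71*cos(g) + 0.66)^2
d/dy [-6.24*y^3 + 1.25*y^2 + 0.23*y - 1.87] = -18.72*y^2 + 2.5*y + 0.23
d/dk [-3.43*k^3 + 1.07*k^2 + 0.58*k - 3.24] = -10.29*k^2 + 2.14*k + 0.58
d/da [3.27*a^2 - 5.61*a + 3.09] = 6.54*a - 5.61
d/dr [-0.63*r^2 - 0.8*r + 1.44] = -1.26*r - 0.8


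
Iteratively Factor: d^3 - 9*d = (d + 3)*(d^2 - 3*d) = (d - 3)*(d + 3)*(d)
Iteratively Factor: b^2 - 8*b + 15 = (b - 3)*(b - 5)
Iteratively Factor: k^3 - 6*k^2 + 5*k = (k - 5)*(k^2 - k) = (k - 5)*(k - 1)*(k)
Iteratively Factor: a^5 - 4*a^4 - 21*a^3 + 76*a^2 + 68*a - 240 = (a - 5)*(a^4 + a^3 - 16*a^2 - 4*a + 48) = (a - 5)*(a + 4)*(a^3 - 3*a^2 - 4*a + 12) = (a - 5)*(a - 3)*(a + 4)*(a^2 - 4) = (a - 5)*(a - 3)*(a - 2)*(a + 4)*(a + 2)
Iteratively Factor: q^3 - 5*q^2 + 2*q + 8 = (q - 4)*(q^2 - q - 2) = (q - 4)*(q + 1)*(q - 2)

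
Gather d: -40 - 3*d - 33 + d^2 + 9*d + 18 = d^2 + 6*d - 55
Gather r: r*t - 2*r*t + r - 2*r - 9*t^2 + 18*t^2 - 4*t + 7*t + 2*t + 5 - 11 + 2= r*(-t - 1) + 9*t^2 + 5*t - 4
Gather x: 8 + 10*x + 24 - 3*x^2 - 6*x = -3*x^2 + 4*x + 32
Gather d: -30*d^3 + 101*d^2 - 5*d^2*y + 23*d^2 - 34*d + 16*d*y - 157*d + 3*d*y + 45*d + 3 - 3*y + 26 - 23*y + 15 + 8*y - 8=-30*d^3 + d^2*(124 - 5*y) + d*(19*y - 146) - 18*y + 36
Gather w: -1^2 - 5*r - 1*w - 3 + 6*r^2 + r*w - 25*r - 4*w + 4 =6*r^2 - 30*r + w*(r - 5)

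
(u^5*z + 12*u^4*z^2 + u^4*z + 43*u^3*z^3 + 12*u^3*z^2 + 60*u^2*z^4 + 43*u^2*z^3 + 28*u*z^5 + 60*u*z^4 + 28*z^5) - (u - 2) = u^5*z + 12*u^4*z^2 + u^4*z + 43*u^3*z^3 + 12*u^3*z^2 + 60*u^2*z^4 + 43*u^2*z^3 + 28*u*z^5 + 60*u*z^4 - u + 28*z^5 + 2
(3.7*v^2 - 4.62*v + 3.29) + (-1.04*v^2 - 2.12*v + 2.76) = 2.66*v^2 - 6.74*v + 6.05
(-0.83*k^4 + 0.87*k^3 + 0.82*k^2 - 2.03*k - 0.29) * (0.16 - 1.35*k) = 1.1205*k^5 - 1.3073*k^4 - 0.9678*k^3 + 2.8717*k^2 + 0.0667*k - 0.0464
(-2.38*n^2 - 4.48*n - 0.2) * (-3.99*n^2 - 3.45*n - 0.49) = 9.4962*n^4 + 26.0862*n^3 + 17.4202*n^2 + 2.8852*n + 0.098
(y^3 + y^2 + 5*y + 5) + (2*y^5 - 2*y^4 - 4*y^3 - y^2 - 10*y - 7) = 2*y^5 - 2*y^4 - 3*y^3 - 5*y - 2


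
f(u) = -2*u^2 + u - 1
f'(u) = 1 - 4*u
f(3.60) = -23.32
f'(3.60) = -13.40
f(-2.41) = -15.03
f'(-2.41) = 10.64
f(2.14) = -8.02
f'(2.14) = -7.56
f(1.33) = -3.21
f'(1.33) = -4.32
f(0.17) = -0.89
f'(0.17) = 0.32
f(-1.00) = -4.00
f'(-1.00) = 5.00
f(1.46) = -3.80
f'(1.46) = -4.84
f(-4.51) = -46.19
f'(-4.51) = 19.04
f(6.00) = -67.00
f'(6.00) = -23.00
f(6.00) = -67.00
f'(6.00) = -23.00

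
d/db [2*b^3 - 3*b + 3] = 6*b^2 - 3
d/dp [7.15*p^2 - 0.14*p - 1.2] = 14.3*p - 0.14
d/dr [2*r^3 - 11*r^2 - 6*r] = 6*r^2 - 22*r - 6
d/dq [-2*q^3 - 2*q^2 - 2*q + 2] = -6*q^2 - 4*q - 2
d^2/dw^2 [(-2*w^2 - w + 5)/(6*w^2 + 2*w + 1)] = 4*(-6*w^3 + 288*w^2 + 99*w - 5)/(216*w^6 + 216*w^5 + 180*w^4 + 80*w^3 + 30*w^2 + 6*w + 1)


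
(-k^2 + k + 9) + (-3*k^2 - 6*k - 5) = -4*k^2 - 5*k + 4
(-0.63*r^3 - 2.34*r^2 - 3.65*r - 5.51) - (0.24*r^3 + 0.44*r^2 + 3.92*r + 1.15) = -0.87*r^3 - 2.78*r^2 - 7.57*r - 6.66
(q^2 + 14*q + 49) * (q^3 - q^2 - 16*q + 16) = q^5 + 13*q^4 + 19*q^3 - 257*q^2 - 560*q + 784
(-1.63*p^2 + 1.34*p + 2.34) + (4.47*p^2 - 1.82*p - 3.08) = 2.84*p^2 - 0.48*p - 0.74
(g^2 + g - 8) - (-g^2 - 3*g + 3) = 2*g^2 + 4*g - 11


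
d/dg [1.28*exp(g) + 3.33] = 1.28*exp(g)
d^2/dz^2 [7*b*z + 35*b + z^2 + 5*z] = 2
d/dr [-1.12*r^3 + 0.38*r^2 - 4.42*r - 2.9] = -3.36*r^2 + 0.76*r - 4.42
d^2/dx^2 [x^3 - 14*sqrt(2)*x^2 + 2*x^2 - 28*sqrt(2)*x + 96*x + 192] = 6*x - 28*sqrt(2) + 4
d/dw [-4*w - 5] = -4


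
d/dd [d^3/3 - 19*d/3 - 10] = d^2 - 19/3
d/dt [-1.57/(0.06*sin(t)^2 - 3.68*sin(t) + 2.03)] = (0.1884*sin(t) - 5.7776)*cos(t)/(0.06*sin(t)^2 - 3.68*sin(t) + 2.03)^2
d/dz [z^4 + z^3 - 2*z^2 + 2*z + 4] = 4*z^3 + 3*z^2 - 4*z + 2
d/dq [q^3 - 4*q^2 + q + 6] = 3*q^2 - 8*q + 1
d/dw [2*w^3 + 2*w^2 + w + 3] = 6*w^2 + 4*w + 1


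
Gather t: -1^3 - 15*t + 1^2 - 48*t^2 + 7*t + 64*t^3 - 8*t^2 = 64*t^3 - 56*t^2 - 8*t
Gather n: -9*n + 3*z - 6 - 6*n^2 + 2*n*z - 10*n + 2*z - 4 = -6*n^2 + n*(2*z - 19) + 5*z - 10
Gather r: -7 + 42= 35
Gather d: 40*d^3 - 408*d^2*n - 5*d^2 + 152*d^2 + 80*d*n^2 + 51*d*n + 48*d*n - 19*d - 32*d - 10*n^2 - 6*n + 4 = 40*d^3 + d^2*(147 - 408*n) + d*(80*n^2 + 99*n - 51) - 10*n^2 - 6*n + 4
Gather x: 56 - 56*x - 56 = -56*x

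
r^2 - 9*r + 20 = (r - 5)*(r - 4)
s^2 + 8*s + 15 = (s + 3)*(s + 5)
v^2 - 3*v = v*(v - 3)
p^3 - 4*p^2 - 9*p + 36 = (p - 4)*(p - 3)*(p + 3)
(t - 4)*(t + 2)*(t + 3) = t^3 + t^2 - 14*t - 24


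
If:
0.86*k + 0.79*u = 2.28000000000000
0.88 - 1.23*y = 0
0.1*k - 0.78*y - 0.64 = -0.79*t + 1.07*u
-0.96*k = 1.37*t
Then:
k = 6.03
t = -4.22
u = -3.67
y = 0.72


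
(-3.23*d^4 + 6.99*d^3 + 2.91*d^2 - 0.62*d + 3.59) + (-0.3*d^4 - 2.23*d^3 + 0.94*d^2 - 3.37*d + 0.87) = -3.53*d^4 + 4.76*d^3 + 3.85*d^2 - 3.99*d + 4.46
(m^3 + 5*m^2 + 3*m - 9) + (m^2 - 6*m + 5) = m^3 + 6*m^2 - 3*m - 4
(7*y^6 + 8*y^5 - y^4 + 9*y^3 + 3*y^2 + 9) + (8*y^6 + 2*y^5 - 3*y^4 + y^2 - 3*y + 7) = 15*y^6 + 10*y^5 - 4*y^4 + 9*y^3 + 4*y^2 - 3*y + 16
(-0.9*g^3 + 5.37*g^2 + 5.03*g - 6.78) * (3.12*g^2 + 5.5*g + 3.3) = -2.808*g^5 + 11.8044*g^4 + 42.2586*g^3 + 24.2324*g^2 - 20.691*g - 22.374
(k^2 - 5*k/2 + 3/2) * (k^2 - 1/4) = k^4 - 5*k^3/2 + 5*k^2/4 + 5*k/8 - 3/8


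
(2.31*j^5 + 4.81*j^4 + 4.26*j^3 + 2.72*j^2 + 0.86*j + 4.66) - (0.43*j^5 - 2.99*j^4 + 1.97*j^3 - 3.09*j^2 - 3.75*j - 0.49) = 1.88*j^5 + 7.8*j^4 + 2.29*j^3 + 5.81*j^2 + 4.61*j + 5.15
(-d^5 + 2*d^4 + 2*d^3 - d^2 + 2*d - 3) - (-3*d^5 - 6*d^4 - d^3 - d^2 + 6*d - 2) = 2*d^5 + 8*d^4 + 3*d^3 - 4*d - 1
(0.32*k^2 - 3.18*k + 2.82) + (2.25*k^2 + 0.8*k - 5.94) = 2.57*k^2 - 2.38*k - 3.12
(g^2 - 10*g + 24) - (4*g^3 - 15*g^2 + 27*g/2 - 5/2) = -4*g^3 + 16*g^2 - 47*g/2 + 53/2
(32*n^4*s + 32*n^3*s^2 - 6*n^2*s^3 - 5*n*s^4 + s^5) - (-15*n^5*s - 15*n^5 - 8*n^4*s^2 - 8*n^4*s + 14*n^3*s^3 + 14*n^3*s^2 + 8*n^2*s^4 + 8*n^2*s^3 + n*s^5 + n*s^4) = 15*n^5*s + 15*n^5 + 8*n^4*s^2 + 40*n^4*s - 14*n^3*s^3 + 18*n^3*s^2 - 8*n^2*s^4 - 14*n^2*s^3 - n*s^5 - 6*n*s^4 + s^5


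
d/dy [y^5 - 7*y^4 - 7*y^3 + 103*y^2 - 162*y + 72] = 5*y^4 - 28*y^3 - 21*y^2 + 206*y - 162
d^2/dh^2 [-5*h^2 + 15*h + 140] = -10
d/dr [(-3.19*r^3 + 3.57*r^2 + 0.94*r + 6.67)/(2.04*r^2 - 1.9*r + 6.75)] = (-6.5076*r^4 + 12.122*r^3 - 73.2981*r^2 + 20.9814*r + 19.018)/(4.1616*r^4 - 7.752*r^3 + 31.15*r^2 - 25.65*r + 45.5625)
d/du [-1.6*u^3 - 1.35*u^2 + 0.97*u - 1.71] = -4.8*u^2 - 2.7*u + 0.97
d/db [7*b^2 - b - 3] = 14*b - 1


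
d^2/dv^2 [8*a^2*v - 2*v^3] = -12*v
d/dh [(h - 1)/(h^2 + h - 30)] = (h^2 + h - (h - 1)*(2*h + 1) - 30)/(h^2 + h - 30)^2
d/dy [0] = 0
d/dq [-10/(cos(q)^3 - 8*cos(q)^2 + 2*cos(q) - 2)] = 10*(-3*cos(q)^2 + 16*cos(q) - 2)*sin(q)/(cos(q)^3 - 8*cos(q)^2 + 2*cos(q) - 2)^2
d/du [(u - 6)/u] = 6/u^2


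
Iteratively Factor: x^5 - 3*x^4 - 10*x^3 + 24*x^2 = (x)*(x^4 - 3*x^3 - 10*x^2 + 24*x) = x^2*(x^3 - 3*x^2 - 10*x + 24) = x^2*(x - 2)*(x^2 - x - 12) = x^2*(x - 4)*(x - 2)*(x + 3)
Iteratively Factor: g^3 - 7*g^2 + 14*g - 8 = (g - 1)*(g^2 - 6*g + 8) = (g - 4)*(g - 1)*(g - 2)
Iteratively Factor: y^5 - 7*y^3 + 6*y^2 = (y - 1)*(y^4 + y^3 - 6*y^2) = (y - 1)*(y + 3)*(y^3 - 2*y^2) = y*(y - 1)*(y + 3)*(y^2 - 2*y) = y*(y - 2)*(y - 1)*(y + 3)*(y)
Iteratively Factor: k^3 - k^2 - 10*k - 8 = (k + 1)*(k^2 - 2*k - 8) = (k - 4)*(k + 1)*(k + 2)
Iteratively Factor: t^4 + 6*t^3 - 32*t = (t - 2)*(t^3 + 8*t^2 + 16*t) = (t - 2)*(t + 4)*(t^2 + 4*t) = t*(t - 2)*(t + 4)*(t + 4)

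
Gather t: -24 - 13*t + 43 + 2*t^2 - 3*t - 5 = 2*t^2 - 16*t + 14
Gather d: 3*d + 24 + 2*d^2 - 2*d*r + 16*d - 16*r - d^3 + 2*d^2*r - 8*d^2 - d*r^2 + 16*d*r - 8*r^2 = -d^3 + d^2*(2*r - 6) + d*(-r^2 + 14*r + 19) - 8*r^2 - 16*r + 24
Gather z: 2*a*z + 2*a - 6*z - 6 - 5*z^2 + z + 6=2*a - 5*z^2 + z*(2*a - 5)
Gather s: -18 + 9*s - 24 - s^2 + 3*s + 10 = -s^2 + 12*s - 32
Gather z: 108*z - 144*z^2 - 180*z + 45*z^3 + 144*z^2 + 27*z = 45*z^3 - 45*z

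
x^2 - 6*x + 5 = (x - 5)*(x - 1)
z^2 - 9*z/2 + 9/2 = (z - 3)*(z - 3/2)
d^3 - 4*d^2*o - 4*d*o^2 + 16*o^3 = (d - 4*o)*(d - 2*o)*(d + 2*o)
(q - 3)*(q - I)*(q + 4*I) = q^3 - 3*q^2 + 3*I*q^2 + 4*q - 9*I*q - 12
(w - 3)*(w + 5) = w^2 + 2*w - 15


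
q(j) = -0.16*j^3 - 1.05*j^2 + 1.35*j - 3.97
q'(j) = -0.48*j^2 - 2.1*j + 1.35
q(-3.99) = -15.91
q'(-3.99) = 2.09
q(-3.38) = -14.35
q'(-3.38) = 2.96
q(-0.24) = -4.35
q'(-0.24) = 1.83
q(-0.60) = -5.12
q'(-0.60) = 2.44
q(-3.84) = -15.58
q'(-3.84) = 2.34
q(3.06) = -14.26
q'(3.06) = -9.57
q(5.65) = -58.72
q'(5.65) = -25.84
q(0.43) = -3.60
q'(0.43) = 0.36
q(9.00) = -193.51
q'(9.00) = -56.43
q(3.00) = -13.69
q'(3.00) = -9.27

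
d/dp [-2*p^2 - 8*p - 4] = -4*p - 8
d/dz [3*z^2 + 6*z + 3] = 6*z + 6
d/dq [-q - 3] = -1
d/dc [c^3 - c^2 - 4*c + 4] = 3*c^2 - 2*c - 4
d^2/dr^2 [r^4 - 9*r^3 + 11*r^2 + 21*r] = 12*r^2 - 54*r + 22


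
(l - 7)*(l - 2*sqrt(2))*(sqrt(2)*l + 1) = sqrt(2)*l^3 - 7*sqrt(2)*l^2 - 3*l^2 - 2*sqrt(2)*l + 21*l + 14*sqrt(2)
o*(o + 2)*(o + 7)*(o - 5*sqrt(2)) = o^4 - 5*sqrt(2)*o^3 + 9*o^3 - 45*sqrt(2)*o^2 + 14*o^2 - 70*sqrt(2)*o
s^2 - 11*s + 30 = (s - 6)*(s - 5)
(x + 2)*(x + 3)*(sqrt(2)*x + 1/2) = sqrt(2)*x^3 + x^2/2 + 5*sqrt(2)*x^2 + 5*x/2 + 6*sqrt(2)*x + 3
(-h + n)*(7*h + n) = -7*h^2 + 6*h*n + n^2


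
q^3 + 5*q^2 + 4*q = q*(q + 1)*(q + 4)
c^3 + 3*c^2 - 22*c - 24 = (c - 4)*(c + 1)*(c + 6)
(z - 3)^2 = z^2 - 6*z + 9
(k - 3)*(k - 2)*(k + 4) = k^3 - k^2 - 14*k + 24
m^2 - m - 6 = (m - 3)*(m + 2)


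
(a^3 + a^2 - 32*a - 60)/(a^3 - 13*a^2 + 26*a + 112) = (a^2 - a - 30)/(a^2 - 15*a + 56)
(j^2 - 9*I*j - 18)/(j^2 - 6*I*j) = (j - 3*I)/j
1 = 1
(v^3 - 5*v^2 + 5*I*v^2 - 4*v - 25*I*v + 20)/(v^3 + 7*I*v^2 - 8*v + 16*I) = (v^2 + v*(-5 + I) - 5*I)/(v^2 + 3*I*v + 4)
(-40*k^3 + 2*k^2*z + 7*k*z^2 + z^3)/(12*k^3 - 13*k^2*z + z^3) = (-10*k^2 + 3*k*z + z^2)/(3*k^2 - 4*k*z + z^2)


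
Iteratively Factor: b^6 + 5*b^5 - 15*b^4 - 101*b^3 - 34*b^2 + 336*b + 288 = (b + 3)*(b^5 + 2*b^4 - 21*b^3 - 38*b^2 + 80*b + 96) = (b - 4)*(b + 3)*(b^4 + 6*b^3 + 3*b^2 - 26*b - 24) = (b - 4)*(b + 1)*(b + 3)*(b^3 + 5*b^2 - 2*b - 24) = (b - 4)*(b + 1)*(b + 3)*(b + 4)*(b^2 + b - 6) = (b - 4)*(b - 2)*(b + 1)*(b + 3)*(b + 4)*(b + 3)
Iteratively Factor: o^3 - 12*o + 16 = (o + 4)*(o^2 - 4*o + 4) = (o - 2)*(o + 4)*(o - 2)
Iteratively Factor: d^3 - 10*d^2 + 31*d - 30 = (d - 3)*(d^2 - 7*d + 10) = (d - 3)*(d - 2)*(d - 5)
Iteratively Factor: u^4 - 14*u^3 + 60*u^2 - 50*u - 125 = (u - 5)*(u^3 - 9*u^2 + 15*u + 25) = (u - 5)^2*(u^2 - 4*u - 5) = (u - 5)^2*(u + 1)*(u - 5)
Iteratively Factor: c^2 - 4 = (c - 2)*(c + 2)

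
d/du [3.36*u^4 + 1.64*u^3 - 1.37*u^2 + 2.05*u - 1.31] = 13.44*u^3 + 4.92*u^2 - 2.74*u + 2.05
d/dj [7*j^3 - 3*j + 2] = 21*j^2 - 3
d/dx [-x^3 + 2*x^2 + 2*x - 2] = -3*x^2 + 4*x + 2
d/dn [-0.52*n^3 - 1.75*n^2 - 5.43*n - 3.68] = -1.56*n^2 - 3.5*n - 5.43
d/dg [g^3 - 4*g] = 3*g^2 - 4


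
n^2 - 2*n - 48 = (n - 8)*(n + 6)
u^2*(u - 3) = u^3 - 3*u^2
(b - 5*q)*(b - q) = b^2 - 6*b*q + 5*q^2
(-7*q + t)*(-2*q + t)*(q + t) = 14*q^3 + 5*q^2*t - 8*q*t^2 + t^3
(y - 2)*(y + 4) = y^2 + 2*y - 8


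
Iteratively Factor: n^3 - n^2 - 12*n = (n)*(n^2 - n - 12) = n*(n + 3)*(n - 4)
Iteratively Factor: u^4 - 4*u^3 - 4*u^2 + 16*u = (u - 2)*(u^3 - 2*u^2 - 8*u) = (u - 4)*(u - 2)*(u^2 + 2*u) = u*(u - 4)*(u - 2)*(u + 2)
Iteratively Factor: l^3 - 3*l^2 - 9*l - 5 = (l - 5)*(l^2 + 2*l + 1) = (l - 5)*(l + 1)*(l + 1)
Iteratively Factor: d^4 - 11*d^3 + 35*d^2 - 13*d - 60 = (d + 1)*(d^3 - 12*d^2 + 47*d - 60) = (d - 4)*(d + 1)*(d^2 - 8*d + 15) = (d - 4)*(d - 3)*(d + 1)*(d - 5)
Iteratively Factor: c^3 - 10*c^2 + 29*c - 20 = (c - 5)*(c^2 - 5*c + 4) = (c - 5)*(c - 1)*(c - 4)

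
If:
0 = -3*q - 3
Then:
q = -1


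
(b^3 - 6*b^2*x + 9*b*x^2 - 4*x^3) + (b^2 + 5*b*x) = b^3 - 6*b^2*x + b^2 + 9*b*x^2 + 5*b*x - 4*x^3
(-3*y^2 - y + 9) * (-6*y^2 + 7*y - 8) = 18*y^4 - 15*y^3 - 37*y^2 + 71*y - 72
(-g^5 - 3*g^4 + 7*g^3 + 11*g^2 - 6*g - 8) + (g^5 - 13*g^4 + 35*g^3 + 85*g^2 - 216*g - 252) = -16*g^4 + 42*g^3 + 96*g^2 - 222*g - 260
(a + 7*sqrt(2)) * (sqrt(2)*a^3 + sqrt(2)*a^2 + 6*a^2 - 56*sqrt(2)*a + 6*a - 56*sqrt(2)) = sqrt(2)*a^4 + sqrt(2)*a^3 + 20*a^3 - 14*sqrt(2)*a^2 + 20*a^2 - 784*a - 14*sqrt(2)*a - 784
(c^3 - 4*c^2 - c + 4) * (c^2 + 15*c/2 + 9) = c^5 + 7*c^4/2 - 22*c^3 - 79*c^2/2 + 21*c + 36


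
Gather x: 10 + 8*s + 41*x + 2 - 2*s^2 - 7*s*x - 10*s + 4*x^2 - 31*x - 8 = -2*s^2 - 2*s + 4*x^2 + x*(10 - 7*s) + 4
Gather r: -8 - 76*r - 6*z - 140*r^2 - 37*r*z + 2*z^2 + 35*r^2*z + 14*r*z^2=r^2*(35*z - 140) + r*(14*z^2 - 37*z - 76) + 2*z^2 - 6*z - 8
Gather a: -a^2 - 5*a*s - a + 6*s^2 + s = -a^2 + a*(-5*s - 1) + 6*s^2 + s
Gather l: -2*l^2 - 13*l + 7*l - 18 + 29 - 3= -2*l^2 - 6*l + 8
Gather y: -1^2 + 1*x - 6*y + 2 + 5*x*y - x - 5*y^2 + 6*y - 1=5*x*y - 5*y^2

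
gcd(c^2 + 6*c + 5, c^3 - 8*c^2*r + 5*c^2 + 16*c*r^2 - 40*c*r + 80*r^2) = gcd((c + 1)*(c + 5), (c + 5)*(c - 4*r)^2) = c + 5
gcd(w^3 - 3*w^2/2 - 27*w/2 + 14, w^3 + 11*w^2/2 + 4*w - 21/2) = w^2 + 5*w/2 - 7/2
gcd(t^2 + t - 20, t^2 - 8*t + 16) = t - 4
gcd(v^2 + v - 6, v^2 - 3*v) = 1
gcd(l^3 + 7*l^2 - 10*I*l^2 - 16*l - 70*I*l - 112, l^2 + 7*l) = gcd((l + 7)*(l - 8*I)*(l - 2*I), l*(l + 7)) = l + 7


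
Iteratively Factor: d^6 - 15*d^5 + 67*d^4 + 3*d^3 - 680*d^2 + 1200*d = (d)*(d^5 - 15*d^4 + 67*d^3 + 3*d^2 - 680*d + 1200) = d*(d - 4)*(d^4 - 11*d^3 + 23*d^2 + 95*d - 300) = d*(d - 5)*(d - 4)*(d^3 - 6*d^2 - 7*d + 60) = d*(d - 5)*(d - 4)*(d + 3)*(d^2 - 9*d + 20) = d*(d - 5)^2*(d - 4)*(d + 3)*(d - 4)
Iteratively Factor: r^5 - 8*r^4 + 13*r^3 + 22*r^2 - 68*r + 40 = (r - 5)*(r^4 - 3*r^3 - 2*r^2 + 12*r - 8) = (r - 5)*(r - 1)*(r^3 - 2*r^2 - 4*r + 8) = (r - 5)*(r - 2)*(r - 1)*(r^2 - 4) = (r - 5)*(r - 2)^2*(r - 1)*(r + 2)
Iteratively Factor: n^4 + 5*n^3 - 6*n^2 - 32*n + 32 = (n - 2)*(n^3 + 7*n^2 + 8*n - 16) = (n - 2)*(n + 4)*(n^2 + 3*n - 4) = (n - 2)*(n - 1)*(n + 4)*(n + 4)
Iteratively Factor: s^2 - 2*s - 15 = (s + 3)*(s - 5)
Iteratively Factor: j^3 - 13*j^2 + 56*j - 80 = (j - 4)*(j^2 - 9*j + 20) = (j - 5)*(j - 4)*(j - 4)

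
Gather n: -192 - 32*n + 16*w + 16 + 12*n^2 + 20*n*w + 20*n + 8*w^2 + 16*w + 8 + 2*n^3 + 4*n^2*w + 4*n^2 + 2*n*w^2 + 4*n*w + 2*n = 2*n^3 + n^2*(4*w + 16) + n*(2*w^2 + 24*w - 10) + 8*w^2 + 32*w - 168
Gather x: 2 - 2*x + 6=8 - 2*x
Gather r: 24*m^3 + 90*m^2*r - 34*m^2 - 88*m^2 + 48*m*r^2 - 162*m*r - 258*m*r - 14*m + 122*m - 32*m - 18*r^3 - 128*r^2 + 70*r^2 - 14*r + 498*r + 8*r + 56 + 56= 24*m^3 - 122*m^2 + 76*m - 18*r^3 + r^2*(48*m - 58) + r*(90*m^2 - 420*m + 492) + 112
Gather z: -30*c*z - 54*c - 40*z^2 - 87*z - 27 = -54*c - 40*z^2 + z*(-30*c - 87) - 27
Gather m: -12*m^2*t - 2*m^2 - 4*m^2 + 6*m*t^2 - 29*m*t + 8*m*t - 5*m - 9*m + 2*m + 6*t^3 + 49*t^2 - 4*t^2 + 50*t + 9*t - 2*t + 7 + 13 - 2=m^2*(-12*t - 6) + m*(6*t^2 - 21*t - 12) + 6*t^3 + 45*t^2 + 57*t + 18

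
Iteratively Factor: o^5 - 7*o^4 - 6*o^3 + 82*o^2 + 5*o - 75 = (o - 5)*(o^4 - 2*o^3 - 16*o^2 + 2*o + 15) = (o - 5)^2*(o^3 + 3*o^2 - o - 3) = (o - 5)^2*(o + 3)*(o^2 - 1) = (o - 5)^2*(o - 1)*(o + 3)*(o + 1)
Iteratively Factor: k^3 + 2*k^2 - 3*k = (k - 1)*(k^2 + 3*k) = k*(k - 1)*(k + 3)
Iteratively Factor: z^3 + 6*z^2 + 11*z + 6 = (z + 3)*(z^2 + 3*z + 2) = (z + 1)*(z + 3)*(z + 2)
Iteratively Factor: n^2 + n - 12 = (n - 3)*(n + 4)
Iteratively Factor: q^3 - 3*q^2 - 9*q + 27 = (q + 3)*(q^2 - 6*q + 9) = (q - 3)*(q + 3)*(q - 3)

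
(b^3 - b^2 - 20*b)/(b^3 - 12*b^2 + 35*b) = (b + 4)/(b - 7)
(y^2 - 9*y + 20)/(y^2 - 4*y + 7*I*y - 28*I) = (y - 5)/(y + 7*I)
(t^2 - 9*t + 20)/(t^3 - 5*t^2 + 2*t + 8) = (t - 5)/(t^2 - t - 2)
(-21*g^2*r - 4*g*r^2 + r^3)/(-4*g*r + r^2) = (21*g^2 + 4*g*r - r^2)/(4*g - r)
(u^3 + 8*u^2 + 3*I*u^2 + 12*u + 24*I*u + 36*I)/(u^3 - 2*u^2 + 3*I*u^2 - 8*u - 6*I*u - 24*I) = (u + 6)/(u - 4)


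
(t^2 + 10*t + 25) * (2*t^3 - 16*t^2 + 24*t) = 2*t^5 + 4*t^4 - 86*t^3 - 160*t^2 + 600*t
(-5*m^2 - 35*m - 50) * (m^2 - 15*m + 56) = -5*m^4 + 40*m^3 + 195*m^2 - 1210*m - 2800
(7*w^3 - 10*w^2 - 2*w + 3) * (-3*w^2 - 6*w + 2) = -21*w^5 - 12*w^4 + 80*w^3 - 17*w^2 - 22*w + 6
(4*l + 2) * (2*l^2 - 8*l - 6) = 8*l^3 - 28*l^2 - 40*l - 12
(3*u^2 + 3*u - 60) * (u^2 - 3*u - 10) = 3*u^4 - 6*u^3 - 99*u^2 + 150*u + 600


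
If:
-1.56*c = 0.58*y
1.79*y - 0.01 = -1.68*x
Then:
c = -0.371794871794872*y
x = 0.00595238095238095 - 1.06547619047619*y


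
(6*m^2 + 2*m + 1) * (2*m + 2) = 12*m^3 + 16*m^2 + 6*m + 2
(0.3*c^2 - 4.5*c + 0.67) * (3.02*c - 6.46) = 0.906*c^3 - 15.528*c^2 + 31.0934*c - 4.3282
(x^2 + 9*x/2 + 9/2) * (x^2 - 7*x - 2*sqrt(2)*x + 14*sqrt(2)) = x^4 - 2*sqrt(2)*x^3 - 5*x^3/2 - 27*x^2 + 5*sqrt(2)*x^2 - 63*x/2 + 54*sqrt(2)*x + 63*sqrt(2)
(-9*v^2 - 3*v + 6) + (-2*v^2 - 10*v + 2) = -11*v^2 - 13*v + 8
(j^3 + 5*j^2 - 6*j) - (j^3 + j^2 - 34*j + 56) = 4*j^2 + 28*j - 56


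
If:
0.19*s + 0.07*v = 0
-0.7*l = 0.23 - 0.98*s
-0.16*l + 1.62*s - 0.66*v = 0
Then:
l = -0.35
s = -0.02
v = 0.04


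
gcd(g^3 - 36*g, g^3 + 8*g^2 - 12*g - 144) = g + 6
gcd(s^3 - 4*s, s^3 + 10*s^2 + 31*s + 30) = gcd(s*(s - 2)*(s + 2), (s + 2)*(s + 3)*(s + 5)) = s + 2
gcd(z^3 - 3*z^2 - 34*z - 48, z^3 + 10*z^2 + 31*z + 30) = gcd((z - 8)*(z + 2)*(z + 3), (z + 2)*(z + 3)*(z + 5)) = z^2 + 5*z + 6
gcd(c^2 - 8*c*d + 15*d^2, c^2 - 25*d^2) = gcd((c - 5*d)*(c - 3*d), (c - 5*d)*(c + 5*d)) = c - 5*d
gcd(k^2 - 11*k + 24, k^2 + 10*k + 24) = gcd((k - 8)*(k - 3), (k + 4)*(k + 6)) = 1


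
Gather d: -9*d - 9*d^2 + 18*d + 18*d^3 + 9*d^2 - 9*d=18*d^3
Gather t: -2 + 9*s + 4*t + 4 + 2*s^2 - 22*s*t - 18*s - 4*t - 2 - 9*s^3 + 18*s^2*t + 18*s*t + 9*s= -9*s^3 + 2*s^2 + t*(18*s^2 - 4*s)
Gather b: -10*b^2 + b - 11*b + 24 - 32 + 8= -10*b^2 - 10*b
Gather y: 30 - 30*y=30 - 30*y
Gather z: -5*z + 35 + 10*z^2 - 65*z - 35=10*z^2 - 70*z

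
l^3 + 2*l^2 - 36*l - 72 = (l - 6)*(l + 2)*(l + 6)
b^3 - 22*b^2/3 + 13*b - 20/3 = (b - 5)*(b - 4/3)*(b - 1)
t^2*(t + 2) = t^3 + 2*t^2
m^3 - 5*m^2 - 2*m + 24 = (m - 4)*(m - 3)*(m + 2)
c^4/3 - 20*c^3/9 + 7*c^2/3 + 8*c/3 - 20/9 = (c/3 + 1/3)*(c - 5)*(c - 2)*(c - 2/3)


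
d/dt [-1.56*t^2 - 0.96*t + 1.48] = -3.12*t - 0.96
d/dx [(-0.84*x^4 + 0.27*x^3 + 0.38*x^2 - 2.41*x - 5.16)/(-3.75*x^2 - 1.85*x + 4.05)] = (6.3*x^5 + 3.6495*x^4 - 14.607*x^3 - 6.46*x^2 - 35.622*x - 19.3065)/(14.0625*x^4 + 13.875*x^3 - 26.9525*x^2 - 14.985*x + 16.4025)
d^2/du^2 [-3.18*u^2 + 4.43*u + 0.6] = -6.36000000000000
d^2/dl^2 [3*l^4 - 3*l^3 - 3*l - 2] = 18*l*(2*l - 1)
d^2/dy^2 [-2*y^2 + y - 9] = -4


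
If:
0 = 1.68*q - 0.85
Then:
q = 0.51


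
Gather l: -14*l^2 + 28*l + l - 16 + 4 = -14*l^2 + 29*l - 12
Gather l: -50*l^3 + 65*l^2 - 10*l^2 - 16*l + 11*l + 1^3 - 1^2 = -50*l^3 + 55*l^2 - 5*l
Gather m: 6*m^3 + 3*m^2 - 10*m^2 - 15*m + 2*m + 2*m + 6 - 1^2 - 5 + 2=6*m^3 - 7*m^2 - 11*m + 2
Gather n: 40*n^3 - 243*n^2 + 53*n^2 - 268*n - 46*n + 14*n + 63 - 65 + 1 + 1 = 40*n^3 - 190*n^2 - 300*n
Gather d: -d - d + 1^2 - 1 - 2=-2*d - 2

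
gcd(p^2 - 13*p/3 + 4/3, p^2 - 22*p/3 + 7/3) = p - 1/3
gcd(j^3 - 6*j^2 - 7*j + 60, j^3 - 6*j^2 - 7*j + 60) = j^3 - 6*j^2 - 7*j + 60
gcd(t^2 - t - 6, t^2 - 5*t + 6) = t - 3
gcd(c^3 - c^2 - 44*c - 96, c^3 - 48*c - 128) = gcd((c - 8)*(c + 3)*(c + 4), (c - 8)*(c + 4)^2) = c^2 - 4*c - 32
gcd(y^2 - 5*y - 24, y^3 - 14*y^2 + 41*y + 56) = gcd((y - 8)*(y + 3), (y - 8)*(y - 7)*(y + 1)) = y - 8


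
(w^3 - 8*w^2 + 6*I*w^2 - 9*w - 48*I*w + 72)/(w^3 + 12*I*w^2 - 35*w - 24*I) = (w^2 + w*(-8 + 3*I) - 24*I)/(w^2 + 9*I*w - 8)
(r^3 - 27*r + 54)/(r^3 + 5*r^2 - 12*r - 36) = (r - 3)/(r + 2)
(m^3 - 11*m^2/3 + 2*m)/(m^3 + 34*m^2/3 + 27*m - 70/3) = m*(m - 3)/(m^2 + 12*m + 35)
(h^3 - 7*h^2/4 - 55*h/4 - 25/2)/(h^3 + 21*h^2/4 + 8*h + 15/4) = (h^2 - 3*h - 10)/(h^2 + 4*h + 3)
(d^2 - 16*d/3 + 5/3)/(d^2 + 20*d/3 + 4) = (3*d^2 - 16*d + 5)/(3*d^2 + 20*d + 12)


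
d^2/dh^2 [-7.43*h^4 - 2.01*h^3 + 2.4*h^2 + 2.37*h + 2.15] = -89.16*h^2 - 12.06*h + 4.8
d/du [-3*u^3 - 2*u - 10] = -9*u^2 - 2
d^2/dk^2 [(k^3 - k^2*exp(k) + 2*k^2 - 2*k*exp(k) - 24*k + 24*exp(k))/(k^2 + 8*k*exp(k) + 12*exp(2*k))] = (2*(2*(4*k*exp(k) + k + 12*exp(2*k) + 4*exp(k))*(k^2*exp(k) - 3*k^2 + 4*k*exp(k) - 4*k - 22*exp(k) + 24) - (4*k*exp(k) + 24*exp(2*k) + 8*exp(k) + 1)*(k^3 - k^2*exp(k) + 2*k^2 - 2*k*exp(k) - 24*k + 24*exp(k)))*(k^2 + 8*k*exp(k) + 12*exp(2*k)) + (k^2 + 8*k*exp(k) + 12*exp(2*k))^2*(-k^2*exp(k) - 6*k*exp(k) + 6*k + 18*exp(k) + 4) + 8*(4*k*exp(k) + k + 12*exp(2*k) + 4*exp(k))^2*(k^3 - k^2*exp(k) + 2*k^2 - 2*k*exp(k) - 24*k + 24*exp(k)))/(k^2 + 8*k*exp(k) + 12*exp(2*k))^3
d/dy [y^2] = 2*y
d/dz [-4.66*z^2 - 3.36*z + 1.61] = -9.32*z - 3.36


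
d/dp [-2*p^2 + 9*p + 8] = 9 - 4*p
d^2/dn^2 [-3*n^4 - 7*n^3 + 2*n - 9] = 6*n*(-6*n - 7)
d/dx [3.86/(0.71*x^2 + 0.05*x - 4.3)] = (-5.4812*x - 0.193)/(0.71*x^2 + 0.05*x - 4.3)^2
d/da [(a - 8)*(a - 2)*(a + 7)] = 3*a^2 - 6*a - 54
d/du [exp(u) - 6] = exp(u)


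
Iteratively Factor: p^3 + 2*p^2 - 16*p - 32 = (p - 4)*(p^2 + 6*p + 8) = (p - 4)*(p + 2)*(p + 4)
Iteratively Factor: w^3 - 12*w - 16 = (w + 2)*(w^2 - 2*w - 8) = (w + 2)^2*(w - 4)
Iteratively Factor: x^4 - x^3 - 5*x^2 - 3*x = (x + 1)*(x^3 - 2*x^2 - 3*x) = (x - 3)*(x + 1)*(x^2 + x) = (x - 3)*(x + 1)^2*(x)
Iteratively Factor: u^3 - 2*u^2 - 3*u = (u)*(u^2 - 2*u - 3) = u*(u - 3)*(u + 1)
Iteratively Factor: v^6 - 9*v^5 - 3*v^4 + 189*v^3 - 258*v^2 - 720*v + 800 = (v + 2)*(v^5 - 11*v^4 + 19*v^3 + 151*v^2 - 560*v + 400) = (v - 1)*(v + 2)*(v^4 - 10*v^3 + 9*v^2 + 160*v - 400) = (v - 5)*(v - 1)*(v + 2)*(v^3 - 5*v^2 - 16*v + 80) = (v - 5)^2*(v - 1)*(v + 2)*(v^2 - 16) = (v - 5)^2*(v - 1)*(v + 2)*(v + 4)*(v - 4)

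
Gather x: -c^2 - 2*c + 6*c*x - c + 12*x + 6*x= -c^2 - 3*c + x*(6*c + 18)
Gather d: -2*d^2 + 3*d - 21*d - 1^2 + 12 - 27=-2*d^2 - 18*d - 16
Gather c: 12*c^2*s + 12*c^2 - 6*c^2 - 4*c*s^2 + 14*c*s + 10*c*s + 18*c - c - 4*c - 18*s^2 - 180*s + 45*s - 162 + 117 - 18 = c^2*(12*s + 6) + c*(-4*s^2 + 24*s + 13) - 18*s^2 - 135*s - 63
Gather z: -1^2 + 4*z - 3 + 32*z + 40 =36*z + 36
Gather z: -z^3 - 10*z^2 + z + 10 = -z^3 - 10*z^2 + z + 10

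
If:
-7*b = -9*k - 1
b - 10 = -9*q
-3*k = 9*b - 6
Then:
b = 19/34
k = 11/34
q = 107/102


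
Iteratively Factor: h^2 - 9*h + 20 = (h - 4)*(h - 5)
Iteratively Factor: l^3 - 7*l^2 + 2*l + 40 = (l + 2)*(l^2 - 9*l + 20) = (l - 5)*(l + 2)*(l - 4)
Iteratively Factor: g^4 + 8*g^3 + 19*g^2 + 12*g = (g + 3)*(g^3 + 5*g^2 + 4*g) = g*(g + 3)*(g^2 + 5*g + 4) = g*(g + 1)*(g + 3)*(g + 4)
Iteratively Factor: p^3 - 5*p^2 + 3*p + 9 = (p - 3)*(p^2 - 2*p - 3) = (p - 3)*(p + 1)*(p - 3)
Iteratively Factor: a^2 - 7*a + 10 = (a - 2)*(a - 5)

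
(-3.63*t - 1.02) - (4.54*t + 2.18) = -8.17*t - 3.2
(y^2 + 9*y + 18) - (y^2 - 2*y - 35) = 11*y + 53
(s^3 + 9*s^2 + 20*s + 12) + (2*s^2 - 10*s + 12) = s^3 + 11*s^2 + 10*s + 24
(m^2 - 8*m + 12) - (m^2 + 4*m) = 12 - 12*m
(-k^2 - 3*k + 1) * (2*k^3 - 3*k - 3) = -2*k^5 - 6*k^4 + 5*k^3 + 12*k^2 + 6*k - 3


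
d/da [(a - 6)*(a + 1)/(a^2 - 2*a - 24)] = 3/(a^2 + 8*a + 16)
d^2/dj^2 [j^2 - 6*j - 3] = 2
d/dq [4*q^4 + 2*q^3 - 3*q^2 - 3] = 2*q*(8*q^2 + 3*q - 3)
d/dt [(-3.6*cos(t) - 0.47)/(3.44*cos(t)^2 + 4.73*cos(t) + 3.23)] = (-12.384*cos(t)^2 - 3.2336*cos(t) + 9.4049)*sin(t)/(11.8336*cos(t)^4 + 32.5424*cos(t)^3 + 44.5953*cos(t)^2 + 30.5558*cos(t) + 10.4329)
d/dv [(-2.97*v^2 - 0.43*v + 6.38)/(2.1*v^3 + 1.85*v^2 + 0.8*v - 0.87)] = (6.237*v^4 + 1.806*v^3 - 41.7745*v^2 - 18.4382*v - 4.7299)/(4.41*v^6 + 7.77*v^5 + 6.7825*v^4 - 0.694*v^3 - 2.579*v^2 - 1.392*v + 0.7569)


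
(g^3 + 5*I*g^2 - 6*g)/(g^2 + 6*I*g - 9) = g*(g + 2*I)/(g + 3*I)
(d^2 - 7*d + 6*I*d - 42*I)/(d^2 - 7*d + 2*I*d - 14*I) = (d + 6*I)/(d + 2*I)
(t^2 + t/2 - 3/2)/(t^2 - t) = (t + 3/2)/t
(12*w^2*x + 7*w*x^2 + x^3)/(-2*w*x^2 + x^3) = (12*w^2 + 7*w*x + x^2)/(x*(-2*w + x))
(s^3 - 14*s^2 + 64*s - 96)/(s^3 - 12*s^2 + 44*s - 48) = (s - 4)/(s - 2)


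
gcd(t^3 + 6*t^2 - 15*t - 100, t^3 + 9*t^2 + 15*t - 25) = t^2 + 10*t + 25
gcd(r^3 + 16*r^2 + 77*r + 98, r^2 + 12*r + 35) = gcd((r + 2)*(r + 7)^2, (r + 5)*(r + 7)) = r + 7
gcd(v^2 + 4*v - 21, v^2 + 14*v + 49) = v + 7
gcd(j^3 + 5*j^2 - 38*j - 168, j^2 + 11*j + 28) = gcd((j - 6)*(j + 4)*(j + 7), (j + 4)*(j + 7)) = j^2 + 11*j + 28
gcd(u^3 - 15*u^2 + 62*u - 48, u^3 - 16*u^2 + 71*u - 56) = u^2 - 9*u + 8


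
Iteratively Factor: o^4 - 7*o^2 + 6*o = (o - 1)*(o^3 + o^2 - 6*o) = (o - 1)*(o + 3)*(o^2 - 2*o) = (o - 2)*(o - 1)*(o + 3)*(o)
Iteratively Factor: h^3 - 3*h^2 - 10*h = (h + 2)*(h^2 - 5*h) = h*(h + 2)*(h - 5)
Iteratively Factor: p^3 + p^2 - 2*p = (p)*(p^2 + p - 2) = p*(p - 1)*(p + 2)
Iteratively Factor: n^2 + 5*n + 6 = (n + 2)*(n + 3)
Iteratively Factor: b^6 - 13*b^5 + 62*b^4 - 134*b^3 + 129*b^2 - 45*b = (b - 5)*(b^5 - 8*b^4 + 22*b^3 - 24*b^2 + 9*b) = (b - 5)*(b - 3)*(b^4 - 5*b^3 + 7*b^2 - 3*b) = (b - 5)*(b - 3)*(b - 1)*(b^3 - 4*b^2 + 3*b) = (b - 5)*(b - 3)^2*(b - 1)*(b^2 - b) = b*(b - 5)*(b - 3)^2*(b - 1)*(b - 1)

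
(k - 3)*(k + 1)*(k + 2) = k^3 - 7*k - 6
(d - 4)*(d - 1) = d^2 - 5*d + 4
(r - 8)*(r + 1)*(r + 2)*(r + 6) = r^4 + r^3 - 52*r^2 - 148*r - 96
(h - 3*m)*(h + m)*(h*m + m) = h^3*m - 2*h^2*m^2 + h^2*m - 3*h*m^3 - 2*h*m^2 - 3*m^3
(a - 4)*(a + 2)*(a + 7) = a^3 + 5*a^2 - 22*a - 56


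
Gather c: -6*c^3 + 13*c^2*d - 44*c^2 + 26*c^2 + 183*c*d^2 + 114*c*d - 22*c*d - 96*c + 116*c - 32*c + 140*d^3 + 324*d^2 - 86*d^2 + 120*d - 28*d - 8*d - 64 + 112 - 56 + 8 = -6*c^3 + c^2*(13*d - 18) + c*(183*d^2 + 92*d - 12) + 140*d^3 + 238*d^2 + 84*d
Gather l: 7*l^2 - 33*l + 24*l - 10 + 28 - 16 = 7*l^2 - 9*l + 2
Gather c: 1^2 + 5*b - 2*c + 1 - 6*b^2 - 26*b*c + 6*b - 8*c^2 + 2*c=-6*b^2 - 26*b*c + 11*b - 8*c^2 + 2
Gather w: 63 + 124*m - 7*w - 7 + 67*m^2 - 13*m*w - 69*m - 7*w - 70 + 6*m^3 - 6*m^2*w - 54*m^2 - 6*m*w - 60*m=6*m^3 + 13*m^2 - 5*m + w*(-6*m^2 - 19*m - 14) - 14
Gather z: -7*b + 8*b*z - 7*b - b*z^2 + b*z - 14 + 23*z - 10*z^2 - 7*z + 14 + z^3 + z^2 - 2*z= -14*b + z^3 + z^2*(-b - 9) + z*(9*b + 14)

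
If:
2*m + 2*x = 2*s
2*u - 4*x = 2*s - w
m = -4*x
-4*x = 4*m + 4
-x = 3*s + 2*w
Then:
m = -4/3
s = -1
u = -1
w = 4/3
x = 1/3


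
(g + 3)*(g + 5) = g^2 + 8*g + 15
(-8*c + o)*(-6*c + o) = 48*c^2 - 14*c*o + o^2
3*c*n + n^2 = n*(3*c + n)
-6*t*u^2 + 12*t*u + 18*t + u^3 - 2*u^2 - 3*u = (-6*t + u)*(u - 3)*(u + 1)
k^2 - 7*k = k*(k - 7)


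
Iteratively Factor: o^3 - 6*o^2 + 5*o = (o - 5)*(o^2 - o) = o*(o - 5)*(o - 1)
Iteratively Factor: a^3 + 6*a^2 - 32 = (a + 4)*(a^2 + 2*a - 8) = (a - 2)*(a + 4)*(a + 4)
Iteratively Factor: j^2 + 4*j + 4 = (j + 2)*(j + 2)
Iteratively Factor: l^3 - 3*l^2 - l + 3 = (l - 1)*(l^2 - 2*l - 3) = (l - 3)*(l - 1)*(l + 1)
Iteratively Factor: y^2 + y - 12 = (y + 4)*(y - 3)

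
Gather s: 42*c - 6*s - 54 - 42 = 42*c - 6*s - 96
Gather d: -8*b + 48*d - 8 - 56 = -8*b + 48*d - 64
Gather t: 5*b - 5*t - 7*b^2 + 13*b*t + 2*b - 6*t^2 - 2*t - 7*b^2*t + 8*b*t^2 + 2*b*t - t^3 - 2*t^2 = -7*b^2 + 7*b - t^3 + t^2*(8*b - 8) + t*(-7*b^2 + 15*b - 7)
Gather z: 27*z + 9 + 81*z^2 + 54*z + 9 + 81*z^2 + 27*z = 162*z^2 + 108*z + 18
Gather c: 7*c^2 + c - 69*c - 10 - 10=7*c^2 - 68*c - 20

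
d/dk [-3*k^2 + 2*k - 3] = 2 - 6*k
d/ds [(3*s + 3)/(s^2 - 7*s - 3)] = 3*(-s^2 - 2*s + 4)/(s^4 - 14*s^3 + 43*s^2 + 42*s + 9)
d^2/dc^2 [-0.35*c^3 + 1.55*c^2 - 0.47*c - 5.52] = 3.1 - 2.1*c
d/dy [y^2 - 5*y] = 2*y - 5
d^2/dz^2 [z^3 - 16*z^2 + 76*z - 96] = 6*z - 32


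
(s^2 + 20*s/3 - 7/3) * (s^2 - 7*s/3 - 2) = s^4 + 13*s^3/3 - 179*s^2/9 - 71*s/9 + 14/3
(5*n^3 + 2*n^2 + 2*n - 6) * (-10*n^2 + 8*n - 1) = -50*n^5 + 20*n^4 - 9*n^3 + 74*n^2 - 50*n + 6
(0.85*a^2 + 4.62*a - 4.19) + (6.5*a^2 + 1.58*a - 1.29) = 7.35*a^2 + 6.2*a - 5.48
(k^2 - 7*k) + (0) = k^2 - 7*k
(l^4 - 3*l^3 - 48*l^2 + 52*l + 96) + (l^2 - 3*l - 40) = l^4 - 3*l^3 - 47*l^2 + 49*l + 56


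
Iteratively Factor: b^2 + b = (b)*(b + 1)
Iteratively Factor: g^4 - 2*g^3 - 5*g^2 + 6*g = (g - 3)*(g^3 + g^2 - 2*g) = (g - 3)*(g + 2)*(g^2 - g) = g*(g - 3)*(g + 2)*(g - 1)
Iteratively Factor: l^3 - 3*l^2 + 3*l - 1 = (l - 1)*(l^2 - 2*l + 1) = (l - 1)^2*(l - 1)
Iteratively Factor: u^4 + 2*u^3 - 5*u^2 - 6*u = (u - 2)*(u^3 + 4*u^2 + 3*u) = (u - 2)*(u + 3)*(u^2 + u) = (u - 2)*(u + 1)*(u + 3)*(u)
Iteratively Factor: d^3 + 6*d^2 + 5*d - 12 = (d - 1)*(d^2 + 7*d + 12) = (d - 1)*(d + 4)*(d + 3)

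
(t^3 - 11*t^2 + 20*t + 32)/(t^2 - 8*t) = t - 3 - 4/t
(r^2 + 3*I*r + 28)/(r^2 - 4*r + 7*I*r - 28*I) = (r - 4*I)/(r - 4)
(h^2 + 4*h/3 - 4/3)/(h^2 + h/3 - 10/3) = (3*h - 2)/(3*h - 5)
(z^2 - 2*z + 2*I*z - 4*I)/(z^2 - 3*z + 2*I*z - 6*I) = (z - 2)/(z - 3)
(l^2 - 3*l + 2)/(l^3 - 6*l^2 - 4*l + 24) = (l - 1)/(l^2 - 4*l - 12)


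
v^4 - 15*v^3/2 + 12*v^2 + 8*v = v*(v - 4)^2*(v + 1/2)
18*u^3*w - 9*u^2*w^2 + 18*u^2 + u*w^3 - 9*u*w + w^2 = (-6*u + w)*(-3*u + w)*(u*w + 1)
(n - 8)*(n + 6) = n^2 - 2*n - 48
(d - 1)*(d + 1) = d^2 - 1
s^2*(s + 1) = s^3 + s^2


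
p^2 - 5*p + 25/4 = (p - 5/2)^2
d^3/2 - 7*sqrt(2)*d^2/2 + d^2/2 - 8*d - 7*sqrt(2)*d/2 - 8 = (d/2 + 1/2)*(d - 8*sqrt(2))*(d + sqrt(2))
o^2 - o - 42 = (o - 7)*(o + 6)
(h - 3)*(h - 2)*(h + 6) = h^3 + h^2 - 24*h + 36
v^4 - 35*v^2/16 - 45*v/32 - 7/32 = (v - 7/4)*(v + 1/4)*(v + 1/2)*(v + 1)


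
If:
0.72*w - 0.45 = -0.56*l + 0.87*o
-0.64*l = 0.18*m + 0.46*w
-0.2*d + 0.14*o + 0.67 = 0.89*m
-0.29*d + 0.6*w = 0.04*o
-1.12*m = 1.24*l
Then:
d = 0.91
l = -0.43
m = 0.48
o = -0.45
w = 0.41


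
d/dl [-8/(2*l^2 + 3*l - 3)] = 8*(4*l + 3)/(2*l^2 + 3*l - 3)^2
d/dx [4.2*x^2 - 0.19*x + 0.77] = 8.4*x - 0.19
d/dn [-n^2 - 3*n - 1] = -2*n - 3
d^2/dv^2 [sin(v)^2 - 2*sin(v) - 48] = 2*sin(v) + 2*cos(2*v)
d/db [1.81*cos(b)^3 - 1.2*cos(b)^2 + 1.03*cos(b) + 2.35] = (-5.43*cos(b)^2 + 2.4*cos(b) - 1.03)*sin(b)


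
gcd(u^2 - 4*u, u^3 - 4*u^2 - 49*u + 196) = u - 4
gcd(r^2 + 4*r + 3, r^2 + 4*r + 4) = 1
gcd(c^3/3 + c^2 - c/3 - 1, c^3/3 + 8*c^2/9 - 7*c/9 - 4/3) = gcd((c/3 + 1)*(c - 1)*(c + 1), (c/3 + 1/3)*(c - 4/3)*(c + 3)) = c^2 + 4*c + 3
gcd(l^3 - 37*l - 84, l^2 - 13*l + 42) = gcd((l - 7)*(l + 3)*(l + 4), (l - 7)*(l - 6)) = l - 7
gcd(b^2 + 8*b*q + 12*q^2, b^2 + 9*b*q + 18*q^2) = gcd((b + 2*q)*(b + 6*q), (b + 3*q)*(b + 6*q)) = b + 6*q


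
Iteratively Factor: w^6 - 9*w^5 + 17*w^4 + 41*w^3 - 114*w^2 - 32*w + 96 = (w + 2)*(w^5 - 11*w^4 + 39*w^3 - 37*w^2 - 40*w + 48) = (w - 4)*(w + 2)*(w^4 - 7*w^3 + 11*w^2 + 7*w - 12) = (w - 4)*(w - 3)*(w + 2)*(w^3 - 4*w^2 - w + 4) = (w - 4)*(w - 3)*(w - 1)*(w + 2)*(w^2 - 3*w - 4) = (w - 4)^2*(w - 3)*(w - 1)*(w + 2)*(w + 1)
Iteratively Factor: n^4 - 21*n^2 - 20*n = (n + 4)*(n^3 - 4*n^2 - 5*n) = (n - 5)*(n + 4)*(n^2 + n) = n*(n - 5)*(n + 4)*(n + 1)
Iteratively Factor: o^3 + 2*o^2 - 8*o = (o)*(o^2 + 2*o - 8) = o*(o - 2)*(o + 4)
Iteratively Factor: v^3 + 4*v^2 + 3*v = (v)*(v^2 + 4*v + 3) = v*(v + 1)*(v + 3)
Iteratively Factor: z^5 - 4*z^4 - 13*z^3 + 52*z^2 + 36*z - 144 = (z - 2)*(z^4 - 2*z^3 - 17*z^2 + 18*z + 72) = (z - 3)*(z - 2)*(z^3 + z^2 - 14*z - 24) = (z - 3)*(z - 2)*(z + 2)*(z^2 - z - 12) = (z - 4)*(z - 3)*(z - 2)*(z + 2)*(z + 3)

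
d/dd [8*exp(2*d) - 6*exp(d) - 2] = (16*exp(d) - 6)*exp(d)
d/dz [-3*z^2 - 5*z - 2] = -6*z - 5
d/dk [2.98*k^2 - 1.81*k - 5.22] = 5.96*k - 1.81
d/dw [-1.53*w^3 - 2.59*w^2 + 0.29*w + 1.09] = -4.59*w^2 - 5.18*w + 0.29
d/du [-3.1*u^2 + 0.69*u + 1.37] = 0.69 - 6.2*u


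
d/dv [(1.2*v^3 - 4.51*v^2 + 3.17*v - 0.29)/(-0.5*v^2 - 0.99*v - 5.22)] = (-0.6*v^4 - 2.376*v^3 - 12.7421*v^2 + 46.7944*v - 16.8345)/(0.25*v^4 + 0.99*v^3 + 6.2001*v^2 + 10.3356*v + 27.2484)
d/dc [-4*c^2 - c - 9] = -8*c - 1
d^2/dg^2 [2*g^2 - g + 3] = 4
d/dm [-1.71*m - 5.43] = -1.71000000000000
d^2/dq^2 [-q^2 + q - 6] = -2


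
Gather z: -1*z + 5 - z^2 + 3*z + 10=-z^2 + 2*z + 15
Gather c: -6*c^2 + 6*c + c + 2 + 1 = -6*c^2 + 7*c + 3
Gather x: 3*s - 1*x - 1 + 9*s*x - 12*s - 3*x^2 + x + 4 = 9*s*x - 9*s - 3*x^2 + 3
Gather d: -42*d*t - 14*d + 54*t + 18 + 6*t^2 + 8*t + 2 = d*(-42*t - 14) + 6*t^2 + 62*t + 20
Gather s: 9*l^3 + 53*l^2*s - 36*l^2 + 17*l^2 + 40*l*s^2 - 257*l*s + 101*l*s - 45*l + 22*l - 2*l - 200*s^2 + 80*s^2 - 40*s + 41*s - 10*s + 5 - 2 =9*l^3 - 19*l^2 - 25*l + s^2*(40*l - 120) + s*(53*l^2 - 156*l - 9) + 3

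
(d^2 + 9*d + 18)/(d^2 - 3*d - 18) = (d + 6)/(d - 6)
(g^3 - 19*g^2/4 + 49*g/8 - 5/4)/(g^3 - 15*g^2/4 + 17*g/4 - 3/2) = (8*g^2 - 22*g + 5)/(2*(4*g^2 - 7*g + 3))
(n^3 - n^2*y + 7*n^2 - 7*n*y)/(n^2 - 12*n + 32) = n*(n^2 - n*y + 7*n - 7*y)/(n^2 - 12*n + 32)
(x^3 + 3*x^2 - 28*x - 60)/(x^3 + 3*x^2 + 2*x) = (x^2 + x - 30)/(x*(x + 1))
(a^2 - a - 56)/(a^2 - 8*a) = (a + 7)/a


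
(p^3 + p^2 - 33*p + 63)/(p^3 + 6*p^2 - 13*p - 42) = (p - 3)/(p + 2)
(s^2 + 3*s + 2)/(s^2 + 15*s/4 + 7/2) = 4*(s + 1)/(4*s + 7)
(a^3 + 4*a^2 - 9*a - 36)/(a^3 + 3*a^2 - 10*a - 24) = (a + 3)/(a + 2)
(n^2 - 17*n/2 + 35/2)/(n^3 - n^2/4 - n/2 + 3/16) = 8*(2*n^2 - 17*n + 35)/(16*n^3 - 4*n^2 - 8*n + 3)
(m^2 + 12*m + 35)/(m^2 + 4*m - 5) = (m + 7)/(m - 1)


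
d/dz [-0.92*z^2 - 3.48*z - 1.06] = -1.84*z - 3.48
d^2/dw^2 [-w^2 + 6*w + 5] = -2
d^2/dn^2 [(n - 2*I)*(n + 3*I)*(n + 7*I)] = 6*n + 16*I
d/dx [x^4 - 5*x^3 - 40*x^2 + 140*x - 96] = 4*x^3 - 15*x^2 - 80*x + 140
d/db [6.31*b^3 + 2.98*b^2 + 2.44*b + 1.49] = 18.93*b^2 + 5.96*b + 2.44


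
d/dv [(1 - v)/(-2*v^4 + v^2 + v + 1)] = (2*v^4 - v^2 - v + (v - 1)*(-8*v^3 + 2*v + 1) - 1)/(-2*v^4 + v^2 + v + 1)^2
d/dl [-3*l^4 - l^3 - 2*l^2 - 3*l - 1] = -12*l^3 - 3*l^2 - 4*l - 3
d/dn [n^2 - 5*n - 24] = 2*n - 5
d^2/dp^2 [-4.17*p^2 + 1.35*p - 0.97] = -8.34000000000000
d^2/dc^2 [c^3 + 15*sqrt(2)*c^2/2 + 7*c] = 6*c + 15*sqrt(2)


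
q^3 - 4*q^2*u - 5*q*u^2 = q*(q - 5*u)*(q + u)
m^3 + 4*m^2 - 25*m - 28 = (m - 4)*(m + 1)*(m + 7)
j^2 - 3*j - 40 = (j - 8)*(j + 5)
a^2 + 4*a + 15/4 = (a + 3/2)*(a + 5/2)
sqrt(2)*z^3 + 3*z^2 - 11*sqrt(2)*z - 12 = (z - 2*sqrt(2))*(z + 3*sqrt(2))*(sqrt(2)*z + 1)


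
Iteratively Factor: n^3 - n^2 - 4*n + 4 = (n + 2)*(n^2 - 3*n + 2) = (n - 1)*(n + 2)*(n - 2)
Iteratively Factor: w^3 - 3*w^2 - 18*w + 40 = (w - 2)*(w^2 - w - 20) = (w - 2)*(w + 4)*(w - 5)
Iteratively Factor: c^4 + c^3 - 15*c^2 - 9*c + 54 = (c - 3)*(c^3 + 4*c^2 - 3*c - 18) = (c - 3)*(c + 3)*(c^2 + c - 6) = (c - 3)*(c - 2)*(c + 3)*(c + 3)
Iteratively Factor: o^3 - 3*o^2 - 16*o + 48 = (o - 3)*(o^2 - 16) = (o - 4)*(o - 3)*(o + 4)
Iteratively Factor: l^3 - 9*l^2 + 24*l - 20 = (l - 2)*(l^2 - 7*l + 10) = (l - 5)*(l - 2)*(l - 2)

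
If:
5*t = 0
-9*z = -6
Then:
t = 0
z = 2/3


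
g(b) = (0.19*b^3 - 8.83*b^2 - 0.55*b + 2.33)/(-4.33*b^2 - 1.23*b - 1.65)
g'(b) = (8.66*b + 1.23)*(0.19*b^3 - 8.83*b^2 - 0.55*b + 2.33)/(-4.33*b^2 - 1.23*b - 1.65)^2 + (0.57*b^2 - 17.66*b - 0.55)/(-4.33*b^2 - 1.23*b - 1.65) = (-0.8227*b^4 - 0.467399999999998*b^3 + 7.5389*b^2 + 49.3168*b + 3.7734)/(18.7489*b^4 + 10.6518*b^3 + 15.8019*b^2 + 4.059*b + 2.7225)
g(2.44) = 1.60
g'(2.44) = 0.14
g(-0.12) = -1.45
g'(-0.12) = -0.83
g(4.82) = 1.70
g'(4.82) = -0.01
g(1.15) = 1.10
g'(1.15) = 0.88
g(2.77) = 1.64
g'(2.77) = 0.10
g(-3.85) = 2.25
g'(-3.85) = -0.06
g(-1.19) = 1.56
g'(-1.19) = -1.13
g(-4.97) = 2.31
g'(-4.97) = -0.05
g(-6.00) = 2.35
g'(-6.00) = -0.04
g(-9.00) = 2.48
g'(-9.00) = -0.04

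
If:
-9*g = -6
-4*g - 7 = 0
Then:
No Solution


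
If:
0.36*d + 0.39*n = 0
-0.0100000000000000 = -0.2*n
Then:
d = -0.05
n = 0.05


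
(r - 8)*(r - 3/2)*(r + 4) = r^3 - 11*r^2/2 - 26*r + 48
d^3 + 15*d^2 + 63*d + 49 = (d + 1)*(d + 7)^2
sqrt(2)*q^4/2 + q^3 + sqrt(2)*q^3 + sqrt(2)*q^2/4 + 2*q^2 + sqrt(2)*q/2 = q*(q + sqrt(2)/2)^2*(sqrt(2)*q/2 + sqrt(2))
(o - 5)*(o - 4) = o^2 - 9*o + 20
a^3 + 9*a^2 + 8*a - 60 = (a - 2)*(a + 5)*(a + 6)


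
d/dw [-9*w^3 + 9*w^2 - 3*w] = -27*w^2 + 18*w - 3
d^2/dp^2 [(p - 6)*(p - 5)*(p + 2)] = 6*p - 18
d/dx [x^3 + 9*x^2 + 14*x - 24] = 3*x^2 + 18*x + 14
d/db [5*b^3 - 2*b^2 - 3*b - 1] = 15*b^2 - 4*b - 3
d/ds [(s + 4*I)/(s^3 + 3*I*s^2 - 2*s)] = (s*(s^2 + 3*I*s - 2) - (s + 4*I)*(3*s^2 + 6*I*s - 2))/(s^2*(s^2 + 3*I*s - 2)^2)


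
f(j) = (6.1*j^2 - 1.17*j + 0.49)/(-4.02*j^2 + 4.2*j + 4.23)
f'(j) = (8.04*j - 4.2)*(6.1*j^2 - 1.17*j + 0.49)/(-4.02*j^2 + 4.2*j + 4.23)^2 + (12.2*j - 1.17)/(-4.02*j^2 + 4.2*j + 4.23)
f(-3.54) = -1.33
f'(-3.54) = 0.02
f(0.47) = 0.24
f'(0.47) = 0.84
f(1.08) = 1.56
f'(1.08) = 4.66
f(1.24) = 2.58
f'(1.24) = 8.86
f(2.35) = -3.88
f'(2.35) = 3.64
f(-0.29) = 0.50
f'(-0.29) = -2.99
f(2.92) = -2.76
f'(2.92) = 1.05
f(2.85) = -2.84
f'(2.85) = 1.19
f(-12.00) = -1.43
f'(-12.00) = 0.01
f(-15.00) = -1.44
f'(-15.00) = 0.00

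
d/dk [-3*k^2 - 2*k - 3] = -6*k - 2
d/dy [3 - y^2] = -2*y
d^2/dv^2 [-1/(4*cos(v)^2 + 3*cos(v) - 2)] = (64*sin(v)^4 - 73*sin(v)^2 - 39*cos(v) + 9*cos(3*v) - 25)/(-4*sin(v)^2 + 3*cos(v) + 2)^3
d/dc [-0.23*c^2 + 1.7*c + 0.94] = 1.7 - 0.46*c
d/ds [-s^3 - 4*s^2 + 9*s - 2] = -3*s^2 - 8*s + 9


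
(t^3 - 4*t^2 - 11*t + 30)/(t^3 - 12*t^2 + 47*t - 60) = (t^2 + t - 6)/(t^2 - 7*t + 12)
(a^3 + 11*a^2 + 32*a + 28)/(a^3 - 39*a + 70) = (a^2 + 4*a + 4)/(a^2 - 7*a + 10)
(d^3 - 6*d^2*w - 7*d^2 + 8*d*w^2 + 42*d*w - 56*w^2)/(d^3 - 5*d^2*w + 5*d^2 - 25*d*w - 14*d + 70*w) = (d^3 - 6*d^2*w - 7*d^2 + 8*d*w^2 + 42*d*w - 56*w^2)/(d^3 - 5*d^2*w + 5*d^2 - 25*d*w - 14*d + 70*w)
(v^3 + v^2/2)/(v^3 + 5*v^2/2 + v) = v/(v + 2)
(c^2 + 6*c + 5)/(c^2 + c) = (c + 5)/c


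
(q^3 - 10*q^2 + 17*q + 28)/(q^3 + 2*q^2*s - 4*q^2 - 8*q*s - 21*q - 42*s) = (q^2 - 3*q - 4)/(q^2 + 2*q*s + 3*q + 6*s)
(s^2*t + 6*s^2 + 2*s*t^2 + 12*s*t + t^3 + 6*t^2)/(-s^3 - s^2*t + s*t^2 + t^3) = (-t - 6)/(s - t)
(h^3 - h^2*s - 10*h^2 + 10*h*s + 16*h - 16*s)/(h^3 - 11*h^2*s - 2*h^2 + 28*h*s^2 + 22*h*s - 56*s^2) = (h^2 - h*s - 8*h + 8*s)/(h^2 - 11*h*s + 28*s^2)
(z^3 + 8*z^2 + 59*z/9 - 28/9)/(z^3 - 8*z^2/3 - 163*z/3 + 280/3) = (9*z^2 + 9*z - 4)/(3*(3*z^2 - 29*z + 40))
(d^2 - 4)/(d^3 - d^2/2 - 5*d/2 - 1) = 2*(d + 2)/(2*d^2 + 3*d + 1)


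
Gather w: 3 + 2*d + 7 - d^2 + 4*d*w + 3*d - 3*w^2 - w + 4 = -d^2 + 5*d - 3*w^2 + w*(4*d - 1) + 14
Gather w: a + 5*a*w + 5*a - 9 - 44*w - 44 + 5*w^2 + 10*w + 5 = 6*a + 5*w^2 + w*(5*a - 34) - 48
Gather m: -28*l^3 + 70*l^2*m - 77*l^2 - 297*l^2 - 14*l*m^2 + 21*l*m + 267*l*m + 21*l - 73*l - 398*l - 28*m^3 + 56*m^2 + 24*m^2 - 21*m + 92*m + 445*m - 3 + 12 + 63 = -28*l^3 - 374*l^2 - 450*l - 28*m^3 + m^2*(80 - 14*l) + m*(70*l^2 + 288*l + 516) + 72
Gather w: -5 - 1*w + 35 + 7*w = 6*w + 30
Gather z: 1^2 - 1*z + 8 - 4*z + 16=25 - 5*z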